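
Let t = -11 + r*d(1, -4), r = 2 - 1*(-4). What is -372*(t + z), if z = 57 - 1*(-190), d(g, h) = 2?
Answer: -92256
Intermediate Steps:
r = 6 (r = 2 + 4 = 6)
t = 1 (t = -11 + 6*2 = -11 + 12 = 1)
z = 247 (z = 57 + 190 = 247)
-372*(t + z) = -372*(1 + 247) = -372*248 = -92256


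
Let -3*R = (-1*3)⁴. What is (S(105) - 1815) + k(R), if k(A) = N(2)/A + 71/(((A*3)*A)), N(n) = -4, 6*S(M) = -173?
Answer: -8064137/4374 ≈ -1843.7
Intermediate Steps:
S(M) = -173/6 (S(M) = (⅙)*(-173) = -173/6)
R = -27 (R = -(-1*3)⁴/3 = -⅓*(-3)⁴ = -⅓*81 = -27)
k(A) = -4/A + 71/(3*A²) (k(A) = -4/A + 71/(((A*3)*A)) = -4/A + 71/(((3*A)*A)) = -4/A + 71/((3*A²)) = -4/A + 71*(1/(3*A²)) = -4/A + 71/(3*A²))
(S(105) - 1815) + k(R) = (-173/6 - 1815) + (⅓)*(71 - 12*(-27))/(-27)² = -11063/6 + (⅓)*(1/729)*(71 + 324) = -11063/6 + (⅓)*(1/729)*395 = -11063/6 + 395/2187 = -8064137/4374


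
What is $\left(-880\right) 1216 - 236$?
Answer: $-1070316$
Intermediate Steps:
$\left(-880\right) 1216 - 236 = -1070080 - 236 = -1070316$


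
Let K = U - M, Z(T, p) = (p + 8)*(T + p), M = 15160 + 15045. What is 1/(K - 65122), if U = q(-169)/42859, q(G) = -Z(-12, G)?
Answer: -42859/4085649034 ≈ -1.0490e-5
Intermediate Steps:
M = 30205
Z(T, p) = (8 + p)*(T + p)
q(G) = 96 - G² + 4*G (q(G) = -(G² + 8*(-12) + 8*G - 12*G) = -(G² - 96 + 8*G - 12*G) = -(-96 + G² - 4*G) = 96 - G² + 4*G)
U = -29141/42859 (U = (96 - 1*(-169)² + 4*(-169))/42859 = (96 - 1*28561 - 676)*(1/42859) = (96 - 28561 - 676)*(1/42859) = -29141*1/42859 = -29141/42859 ≈ -0.67993)
K = -1294585236/42859 (K = -29141/42859 - 1*30205 = -29141/42859 - 30205 = -1294585236/42859 ≈ -30206.)
1/(K - 65122) = 1/(-1294585236/42859 - 65122) = 1/(-4085649034/42859) = -42859/4085649034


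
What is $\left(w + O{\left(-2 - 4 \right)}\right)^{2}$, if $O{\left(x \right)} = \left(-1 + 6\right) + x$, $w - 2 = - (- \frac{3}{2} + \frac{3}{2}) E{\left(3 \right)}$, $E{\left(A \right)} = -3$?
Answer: $1$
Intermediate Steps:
$w = 2$ ($w = 2 + - (- \frac{3}{2} + \frac{3}{2}) \left(-3\right) = 2 + \left(-1\right) 0 \left(-3\right) = 2 + 0 \left(-3\right) = 2 + 0 = 2$)
$O{\left(x \right)} = 5 + x$
$\left(w + O{\left(-2 - 4 \right)}\right)^{2} = \left(2 + \left(5 - 6\right)\right)^{2} = \left(2 - 1\right)^{2} = 1^{2} = 1$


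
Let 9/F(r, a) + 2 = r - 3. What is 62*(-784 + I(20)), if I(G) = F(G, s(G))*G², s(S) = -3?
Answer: -33728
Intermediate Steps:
F(r, a) = 9/(-5 + r) (F(r, a) = 9/(-2 + (r - 3)) = 9/(-2 + (-3 + r)) = 9/(-5 + r))
I(G) = 9*G²/(-5 + G) (I(G) = (9/(-5 + G))*G² = 9*G²/(-5 + G))
62*(-784 + I(20)) = 62*(-784 + 9*20²/(-5 + 20)) = 62*(-784 + 9*400/15) = 62*(-784 + 9*400*(1/15)) = 62*(-784 + 240) = 62*(-544) = -33728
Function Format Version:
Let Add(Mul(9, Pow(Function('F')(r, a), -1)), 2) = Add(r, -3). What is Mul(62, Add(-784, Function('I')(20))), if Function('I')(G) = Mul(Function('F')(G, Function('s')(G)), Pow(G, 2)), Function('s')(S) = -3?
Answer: -33728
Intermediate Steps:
Function('F')(r, a) = Mul(9, Pow(Add(-5, r), -1)) (Function('F')(r, a) = Mul(9, Pow(Add(-2, Add(r, -3)), -1)) = Mul(9, Pow(Add(-2, Add(-3, r)), -1)) = Mul(9, Pow(Add(-5, r), -1)))
Function('I')(G) = Mul(9, Pow(G, 2), Pow(Add(-5, G), -1)) (Function('I')(G) = Mul(Mul(9, Pow(Add(-5, G), -1)), Pow(G, 2)) = Mul(9, Pow(G, 2), Pow(Add(-5, G), -1)))
Mul(62, Add(-784, Function('I')(20))) = Mul(62, Add(-784, Mul(9, Pow(20, 2), Pow(Add(-5, 20), -1)))) = Mul(62, Add(-784, Mul(9, 400, Pow(15, -1)))) = Mul(62, Add(-784, Mul(9, 400, Rational(1, 15)))) = Mul(62, Add(-784, 240)) = Mul(62, -544) = -33728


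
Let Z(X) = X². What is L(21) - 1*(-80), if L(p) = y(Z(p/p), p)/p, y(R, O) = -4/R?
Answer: 1676/21 ≈ 79.810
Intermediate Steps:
y(R, O) = -4/R
L(p) = -4/p (L(p) = (-4/((p/p)²))/p = (-4/(1²))/p = (-4/1)/p = (-4*1)/p = -4/p)
L(21) - 1*(-80) = -4/21 - 1*(-80) = -4*1/21 + 80 = -4/21 + 80 = 1676/21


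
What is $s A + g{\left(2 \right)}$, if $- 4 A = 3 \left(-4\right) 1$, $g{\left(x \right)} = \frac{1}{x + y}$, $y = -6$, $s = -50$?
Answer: $- \frac{601}{4} \approx -150.25$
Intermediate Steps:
$g{\left(x \right)} = \frac{1}{-6 + x}$ ($g{\left(x \right)} = \frac{1}{x - 6} = \frac{1}{-6 + x}$)
$A = 3$ ($A = - \frac{3 \left(-4\right) 1}{4} = - \frac{\left(-12\right) 1}{4} = \left(- \frac{1}{4}\right) \left(-12\right) = 3$)
$s A + g{\left(2 \right)} = \left(-50\right) 3 + \frac{1}{-6 + 2} = -150 + \frac{1}{-4} = -150 - \frac{1}{4} = - \frac{601}{4}$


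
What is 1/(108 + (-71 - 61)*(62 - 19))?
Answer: -1/5568 ≈ -0.00017960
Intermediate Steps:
1/(108 + (-71 - 61)*(62 - 19)) = 1/(108 - 132*43) = 1/(108 - 5676) = 1/(-5568) = -1/5568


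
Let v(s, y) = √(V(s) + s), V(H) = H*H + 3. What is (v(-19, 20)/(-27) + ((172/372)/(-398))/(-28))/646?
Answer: 43/669509232 - √345/17442 ≈ -0.0010648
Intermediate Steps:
V(H) = 3 + H² (V(H) = H² + 3 = 3 + H²)
v(s, y) = √(3 + s + s²) (v(s, y) = √((3 + s²) + s) = √(3 + s + s²))
(v(-19, 20)/(-27) + ((172/372)/(-398))/(-28))/646 = (√(3 - 19 + (-19)²)/(-27) + ((172/372)/(-398))/(-28))/646 = (√(3 - 19 + 361)*(-1/27) + ((172*(1/372))*(-1/398))*(-1/28))*(1/646) = (√345*(-1/27) + ((43/93)*(-1/398))*(-1/28))*(1/646) = (-√345/27 - 43/37014*(-1/28))*(1/646) = (-√345/27 + 43/1036392)*(1/646) = (43/1036392 - √345/27)*(1/646) = 43/669509232 - √345/17442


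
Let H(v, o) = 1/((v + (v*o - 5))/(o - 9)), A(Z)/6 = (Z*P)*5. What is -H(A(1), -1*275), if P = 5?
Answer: -284/41105 ≈ -0.0069091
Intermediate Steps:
A(Z) = 150*Z (A(Z) = 6*((Z*5)*5) = 6*((5*Z)*5) = 6*(25*Z) = 150*Z)
H(v, o) = (-9 + o)/(-5 + v + o*v) (H(v, o) = 1/((v + (o*v - 5))/(-9 + o)) = 1/((v + (-5 + o*v))/(-9 + o)) = 1/((-5 + v + o*v)/(-9 + o)) = (-9 + o)/(-5 + v + o*v))
-H(A(1), -1*275) = -(-9 - 1*275)/(-5 + 150*1 + (-1*275)*(150*1)) = -(-9 - 275)/(-5 + 150 - 275*150) = -(-284)/(-5 + 150 - 41250) = -(-284)/(-41105) = -(-1)*(-284)/41105 = -1*284/41105 = -284/41105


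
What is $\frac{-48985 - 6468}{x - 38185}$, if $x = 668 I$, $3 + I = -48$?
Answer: $\frac{55453}{72253} \approx 0.76748$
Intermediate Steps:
$I = -51$ ($I = -3 - 48 = -51$)
$x = -34068$ ($x = 668 \left(-51\right) = -34068$)
$\frac{-48985 - 6468}{x - 38185} = \frac{-48985 - 6468}{-34068 - 38185} = - \frac{55453}{-72253} = \left(-55453\right) \left(- \frac{1}{72253}\right) = \frac{55453}{72253}$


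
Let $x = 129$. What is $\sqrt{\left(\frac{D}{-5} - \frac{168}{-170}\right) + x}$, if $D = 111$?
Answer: $\frac{3 \sqrt{86530}}{85} \approx 10.382$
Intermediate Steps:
$\sqrt{\left(\frac{D}{-5} - \frac{168}{-170}\right) + x} = \sqrt{\left(\frac{111}{-5} - \frac{168}{-170}\right) + 129} = \sqrt{\left(111 \left(- \frac{1}{5}\right) - - \frac{84}{85}\right) + 129} = \sqrt{\left(- \frac{111}{5} + \frac{84}{85}\right) + 129} = \sqrt{- \frac{1803}{85} + 129} = \sqrt{\frac{9162}{85}} = \frac{3 \sqrt{86530}}{85}$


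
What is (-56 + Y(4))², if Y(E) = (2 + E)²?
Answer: 400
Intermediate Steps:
(-56 + Y(4))² = (-56 + (2 + 4)²)² = (-56 + 6²)² = (-56 + 36)² = (-20)² = 400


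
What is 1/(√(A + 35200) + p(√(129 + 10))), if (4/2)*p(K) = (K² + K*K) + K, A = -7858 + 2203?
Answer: 2/(278 + √139 + 2*√29545) ≈ 0.0031568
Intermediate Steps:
A = -5655
p(K) = K² + K/2 (p(K) = ((K² + K*K) + K)/2 = ((K² + K²) + K)/2 = (2*K² + K)/2 = (K + 2*K²)/2 = K² + K/2)
1/(√(A + 35200) + p(√(129 + 10))) = 1/(√(-5655 + 35200) + √(129 + 10)*(½ + √(129 + 10))) = 1/(√29545 + √139*(½ + √139))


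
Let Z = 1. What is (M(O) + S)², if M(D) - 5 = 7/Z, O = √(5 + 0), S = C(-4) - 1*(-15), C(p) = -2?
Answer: 625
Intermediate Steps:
S = 13 (S = -2 - 1*(-15) = -2 + 15 = 13)
O = √5 ≈ 2.2361
M(D) = 12 (M(D) = 5 + 7/1 = 5 + 7*1 = 5 + 7 = 12)
(M(O) + S)² = (12 + 13)² = 25² = 625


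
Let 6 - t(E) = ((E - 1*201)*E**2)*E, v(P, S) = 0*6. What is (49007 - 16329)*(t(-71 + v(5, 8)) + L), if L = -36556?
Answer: -3182456239876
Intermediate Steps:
v(P, S) = 0
t(E) = 6 - E**3*(-201 + E) (t(E) = 6 - (E - 1*201)*E**2*E = 6 - (E - 201)*E**2*E = 6 - (-201 + E)*E**2*E = 6 - E**2*(-201 + E)*E = 6 - E**3*(-201 + E))
(49007 - 16329)*(t(-71 + v(5, 8)) + L) = (49007 - 16329)*((6 - (-71 + 0)**4 + 201*(-71 + 0)**3) - 36556) = 32678*((6 - 1*(-71)**4 + 201*(-71)**3) - 36556) = 32678*((6 - 1*25411681 + 201*(-357911)) - 36556) = 32678*((6 - 25411681 - 71940111) - 36556) = 32678*(-97351786 - 36556) = 32678*(-97388342) = -3182456239876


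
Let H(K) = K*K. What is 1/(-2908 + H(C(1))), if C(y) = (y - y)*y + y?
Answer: -1/2907 ≈ -0.00034400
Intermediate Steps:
C(y) = y (C(y) = 0*y + y = 0 + y = y)
H(K) = K²
1/(-2908 + H(C(1))) = 1/(-2908 + 1²) = 1/(-2908 + 1) = 1/(-2907) = -1/2907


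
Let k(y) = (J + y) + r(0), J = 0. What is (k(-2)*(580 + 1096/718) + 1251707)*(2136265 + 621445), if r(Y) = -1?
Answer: 1237485158234390/359 ≈ 3.4470e+12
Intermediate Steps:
k(y) = -1 + y (k(y) = (0 + y) - 1 = y - 1 = -1 + y)
(k(-2)*(580 + 1096/718) + 1251707)*(2136265 + 621445) = ((-1 - 2)*(580 + 1096/718) + 1251707)*(2136265 + 621445) = (-3*(580 + 1096*(1/718)) + 1251707)*2757710 = (-3*(580 + 548/359) + 1251707)*2757710 = (-3*208768/359 + 1251707)*2757710 = (-626304/359 + 1251707)*2757710 = (448736509/359)*2757710 = 1237485158234390/359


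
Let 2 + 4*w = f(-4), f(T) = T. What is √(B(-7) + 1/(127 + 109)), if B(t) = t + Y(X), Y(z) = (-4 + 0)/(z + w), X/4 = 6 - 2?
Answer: I*√85151337/3422 ≈ 2.6966*I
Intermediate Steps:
w = -3/2 (w = -½ + (¼)*(-4) = -½ - 1 = -3/2 ≈ -1.5000)
X = 16 (X = 4*(6 - 2) = 4*4 = 16)
Y(z) = -4/(-3/2 + z) (Y(z) = (-4 + 0)/(z - 3/2) = -4/(-3/2 + z))
B(t) = -8/29 + t (B(t) = t - 8/(-3 + 2*16) = t - 8/(-3 + 32) = t - 8/29 = -8/29 + t)
√(B(-7) + 1/(127 + 109)) = √((-8/29 - 7) + 1/(127 + 109)) = √(-211/29 + 1/236) = √(-49767/6844) = I*√85151337/3422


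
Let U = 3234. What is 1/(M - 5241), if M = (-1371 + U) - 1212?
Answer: -1/4590 ≈ -0.00021786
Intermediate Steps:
M = 651 (M = (-1371 + 3234) - 1212 = 1863 - 1212 = 651)
1/(M - 5241) = 1/(651 - 5241) = 1/(-4590) = -1/4590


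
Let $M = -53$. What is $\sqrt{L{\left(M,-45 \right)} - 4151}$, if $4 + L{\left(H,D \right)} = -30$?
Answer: $3 i \sqrt{465} \approx 64.692 i$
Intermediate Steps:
$L{\left(H,D \right)} = -34$ ($L{\left(H,D \right)} = -4 - 30 = -34$)
$\sqrt{L{\left(M,-45 \right)} - 4151} = \sqrt{-34 - 4151} = \sqrt{-4185} = 3 i \sqrt{465}$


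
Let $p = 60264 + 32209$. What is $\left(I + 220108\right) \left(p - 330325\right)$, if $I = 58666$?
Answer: $-66306953448$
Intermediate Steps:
$p = 92473$
$\left(I + 220108\right) \left(p - 330325\right) = \left(58666 + 220108\right) \left(92473 - 330325\right) = 278774 \left(-237852\right) = -66306953448$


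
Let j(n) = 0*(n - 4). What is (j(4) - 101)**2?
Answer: 10201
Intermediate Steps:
j(n) = 0 (j(n) = 0*(-4 + n) = 0)
(j(4) - 101)**2 = (0 - 101)**2 = (-101)**2 = 10201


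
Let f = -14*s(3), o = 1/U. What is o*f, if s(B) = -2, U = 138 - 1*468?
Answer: -14/165 ≈ -0.084849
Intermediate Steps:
U = -330 (U = 138 - 468 = -330)
o = -1/330 (o = 1/(-330) = -1/330 ≈ -0.0030303)
f = 28 (f = -14*(-2) = 28)
o*f = -1/330*28 = -14/165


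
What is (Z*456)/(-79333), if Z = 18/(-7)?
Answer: 8208/555331 ≈ 0.014780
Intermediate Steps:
Z = -18/7 (Z = 18*(-1/7) = -18/7 ≈ -2.5714)
(Z*456)/(-79333) = -18/7*456/(-79333) = -8208/7*(-1/79333) = 8208/555331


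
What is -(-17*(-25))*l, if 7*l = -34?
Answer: 14450/7 ≈ 2064.3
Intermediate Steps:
l = -34/7 (l = (⅐)*(-34) = -34/7 ≈ -4.8571)
-(-17*(-25))*l = -(-17*(-25))*(-34)/7 = -425*(-34)/7 = -1*(-14450/7) = 14450/7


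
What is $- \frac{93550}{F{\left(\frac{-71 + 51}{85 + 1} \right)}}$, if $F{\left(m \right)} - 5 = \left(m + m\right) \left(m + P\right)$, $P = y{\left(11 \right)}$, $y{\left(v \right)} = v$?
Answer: $\frac{34594790}{3} \approx 1.1532 \cdot 10^{7}$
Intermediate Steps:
$P = 11$
$F{\left(m \right)} = 5 + 2 m \left(11 + m\right)$ ($F{\left(m \right)} = 5 + \left(m + m\right) \left(m + 11\right) = 5 + 2 m \left(11 + m\right)$)
$- \frac{93550}{F{\left(\frac{-71 + 51}{85 + 1} \right)}} = - \frac{93550}{5 + 2 \left(\frac{-71 + 51}{85 + 1}\right)^{2} + 22 \frac{-71 + 51}{85 + 1}} = - \frac{93550}{5 + 2 \left(- \frac{20}{86}\right)^{2} + 22 \left(- \frac{20}{86}\right)} = - \frac{93550}{5 + 2 \left(\left(-20\right) \frac{1}{86}\right)^{2} + 22 \left(\left(-20\right) \frac{1}{86}\right)} = - \frac{93550}{5 + 2 \left(- \frac{10}{43}\right)^{2} + 22 \left(- \frac{10}{43}\right)} = - \frac{93550}{5 + 2 \cdot \frac{100}{1849} - \frac{220}{43}} = - \frac{93550}{5 + \frac{200}{1849} - \frac{220}{43}} = - \frac{93550}{- \frac{15}{1849}} = \left(-93550\right) \left(- \frac{1849}{15}\right) = \frac{34594790}{3}$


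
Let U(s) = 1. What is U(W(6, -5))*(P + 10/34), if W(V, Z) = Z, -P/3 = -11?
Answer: 566/17 ≈ 33.294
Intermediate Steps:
P = 33 (P = -3*(-11) = 33)
U(W(6, -5))*(P + 10/34) = 1*(33 + 10/34) = 1*(33 + 10*(1/34)) = 1*(33 + 5/17) = 1*(566/17) = 566/17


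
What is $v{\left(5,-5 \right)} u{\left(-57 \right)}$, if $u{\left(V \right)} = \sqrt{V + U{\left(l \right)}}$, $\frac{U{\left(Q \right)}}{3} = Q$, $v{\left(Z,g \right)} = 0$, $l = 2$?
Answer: $0$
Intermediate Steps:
$U{\left(Q \right)} = 3 Q$
$u{\left(V \right)} = \sqrt{6 + V}$ ($u{\left(V \right)} = \sqrt{V + 3 \cdot 2} = \sqrt{V + 6} = \sqrt{6 + V}$)
$v{\left(5,-5 \right)} u{\left(-57 \right)} = 0 \sqrt{6 - 57} = 0 \sqrt{-51} = 0 i \sqrt{51} = 0$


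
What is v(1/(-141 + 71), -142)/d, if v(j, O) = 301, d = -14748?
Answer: -301/14748 ≈ -0.020410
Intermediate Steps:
v(1/(-141 + 71), -142)/d = 301/(-14748) = 301*(-1/14748) = -301/14748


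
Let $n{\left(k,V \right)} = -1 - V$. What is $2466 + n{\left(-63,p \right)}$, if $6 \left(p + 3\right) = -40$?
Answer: $\frac{7424}{3} \approx 2474.7$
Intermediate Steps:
$p = - \frac{29}{3}$ ($p = -3 + \frac{1}{6} \left(-40\right) = -3 - \frac{20}{3} = - \frac{29}{3} \approx -9.6667$)
$2466 + n{\left(-63,p \right)} = 2466 - - \frac{26}{3} = 2466 + \left(-1 + \frac{29}{3}\right) = 2466 + \frac{26}{3} = \frac{7424}{3}$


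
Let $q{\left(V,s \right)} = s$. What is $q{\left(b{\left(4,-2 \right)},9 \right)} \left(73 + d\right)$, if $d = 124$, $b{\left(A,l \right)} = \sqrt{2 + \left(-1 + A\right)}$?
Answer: $1773$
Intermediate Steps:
$b{\left(A,l \right)} = \sqrt{1 + A}$
$q{\left(b{\left(4,-2 \right)},9 \right)} \left(73 + d\right) = 9 \left(73 + 124\right) = 9 \cdot 197 = 1773$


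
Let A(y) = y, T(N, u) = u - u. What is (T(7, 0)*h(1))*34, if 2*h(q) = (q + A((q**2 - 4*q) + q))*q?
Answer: 0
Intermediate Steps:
T(N, u) = 0
h(q) = q*(q**2 - 2*q)/2 (h(q) = ((q + ((q**2 - 4*q) + q))*q)/2 = ((q + (q**2 - 3*q))*q)/2 = ((q**2 - 2*q)*q)/2 = (q*(q**2 - 2*q))/2 = q*(q**2 - 2*q)/2)
(T(7, 0)*h(1))*34 = (0*((1/2)*1**2*(-2 + 1)))*34 = (0*((1/2)*1*(-1)))*34 = (0*(-1/2))*34 = 0*34 = 0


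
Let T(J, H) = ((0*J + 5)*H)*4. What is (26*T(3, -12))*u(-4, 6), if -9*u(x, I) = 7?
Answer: 14560/3 ≈ 4853.3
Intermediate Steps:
u(x, I) = -7/9 (u(x, I) = -1/9*7 = -7/9)
T(J, H) = 20*H (T(J, H) = ((0 + 5)*H)*4 = (5*H)*4 = 20*H)
(26*T(3, -12))*u(-4, 6) = (26*(20*(-12)))*(-7/9) = (26*(-240))*(-7/9) = -6240*(-7/9) = 14560/3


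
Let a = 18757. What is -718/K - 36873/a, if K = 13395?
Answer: -507381361/251250015 ≈ -2.0194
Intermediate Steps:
-718/K - 36873/a = -718/13395 - 36873/18757 = -507381361/251250015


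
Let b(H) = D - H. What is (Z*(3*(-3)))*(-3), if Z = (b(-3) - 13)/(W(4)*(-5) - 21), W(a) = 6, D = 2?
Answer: 72/17 ≈ 4.2353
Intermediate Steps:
b(H) = 2 - H
Z = 8/51 (Z = ((2 - 1*(-3)) - 13)/(6*(-5) - 21) = ((2 + 3) - 13)/(-30 - 21) = (5 - 13)/(-51) = -8*(-1/51) = 8/51 ≈ 0.15686)
(Z*(3*(-3)))*(-3) = (8*(3*(-3))/51)*(-3) = ((8/51)*(-9))*(-3) = -24/17*(-3) = 72/17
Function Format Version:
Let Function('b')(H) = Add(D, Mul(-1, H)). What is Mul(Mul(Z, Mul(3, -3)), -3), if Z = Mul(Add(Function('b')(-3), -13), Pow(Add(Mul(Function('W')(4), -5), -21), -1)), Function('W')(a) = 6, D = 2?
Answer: Rational(72, 17) ≈ 4.2353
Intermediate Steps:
Function('b')(H) = Add(2, Mul(-1, H))
Z = Rational(8, 51) (Z = Mul(Add(Add(2, Mul(-1, -3)), -13), Pow(Add(Mul(6, -5), -21), -1)) = Mul(Add(Add(2, 3), -13), Pow(Add(-30, -21), -1)) = Mul(Add(5, -13), Pow(-51, -1)) = Mul(-8, Rational(-1, 51)) = Rational(8, 51) ≈ 0.15686)
Mul(Mul(Z, Mul(3, -3)), -3) = Mul(Mul(Rational(8, 51), Mul(3, -3)), -3) = Mul(Mul(Rational(8, 51), -9), -3) = Mul(Rational(-24, 17), -3) = Rational(72, 17)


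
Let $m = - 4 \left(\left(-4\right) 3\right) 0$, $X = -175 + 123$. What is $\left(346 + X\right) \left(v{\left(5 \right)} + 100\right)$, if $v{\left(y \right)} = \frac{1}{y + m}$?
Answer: $\frac{147294}{5} \approx 29459.0$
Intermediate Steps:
$X = -52$
$m = 0$ ($m = \left(-4\right) \left(-12\right) 0 = 48 \cdot 0 = 0$)
$v{\left(y \right)} = \frac{1}{y}$ ($v{\left(y \right)} = \frac{1}{y + 0} = \frac{1}{y}$)
$\left(346 + X\right) \left(v{\left(5 \right)} + 100\right) = \left(346 - 52\right) \left(\frac{1}{5} + 100\right) = 294 \left(\frac{1}{5} + 100\right) = 294 \cdot \frac{501}{5} = \frac{147294}{5}$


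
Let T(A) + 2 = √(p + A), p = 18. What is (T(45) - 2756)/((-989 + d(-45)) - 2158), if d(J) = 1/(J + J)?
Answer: 248220/283231 - 270*√7/283231 ≈ 0.87387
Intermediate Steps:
d(J) = 1/(2*J)
T(A) = -2 + √(18 + A)
(T(45) - 2756)/((-989 + d(-45)) - 2158) = ((-2 + √(18 + 45)) - 2756)/((-989 + (½)/(-45)) - 2158) = ((-2 + √63) - 2756)/((-989 + (½)*(-1/45)) - 2158) = ((-2 + 3*√7) - 2756)/((-989 - 1/90) - 2158) = (-2758 + 3*√7)/(-89011/90 - 2158) = (-2758 + 3*√7)/(-283231/90) = (-2758 + 3*√7)*(-90/283231) = 248220/283231 - 270*√7/283231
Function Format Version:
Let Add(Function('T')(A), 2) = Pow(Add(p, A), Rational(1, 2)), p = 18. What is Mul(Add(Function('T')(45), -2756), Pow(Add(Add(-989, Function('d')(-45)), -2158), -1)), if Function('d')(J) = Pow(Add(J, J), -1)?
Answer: Add(Rational(248220, 283231), Mul(Rational(-270, 283231), Pow(7, Rational(1, 2)))) ≈ 0.87387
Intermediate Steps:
Function('d')(J) = Mul(Rational(1, 2), Pow(J, -1)) (Function('d')(J) = Pow(Mul(2, J), -1) = Mul(Rational(1, 2), Pow(J, -1)))
Function('T')(A) = Add(-2, Pow(Add(18, A), Rational(1, 2)))
Mul(Add(Function('T')(45), -2756), Pow(Add(Add(-989, Function('d')(-45)), -2158), -1)) = Mul(Add(Add(-2, Pow(Add(18, 45), Rational(1, 2))), -2756), Pow(Add(Add(-989, Mul(Rational(1, 2), Pow(-45, -1))), -2158), -1)) = Mul(Add(Add(-2, Pow(63, Rational(1, 2))), -2756), Pow(Add(Add(-989, Mul(Rational(1, 2), Rational(-1, 45))), -2158), -1)) = Mul(Add(Add(-2, Mul(3, Pow(7, Rational(1, 2)))), -2756), Pow(Add(Add(-989, Rational(-1, 90)), -2158), -1)) = Mul(Add(-2758, Mul(3, Pow(7, Rational(1, 2)))), Pow(Add(Rational(-89011, 90), -2158), -1)) = Mul(Add(-2758, Mul(3, Pow(7, Rational(1, 2)))), Pow(Rational(-283231, 90), -1)) = Mul(Add(-2758, Mul(3, Pow(7, Rational(1, 2)))), Rational(-90, 283231)) = Add(Rational(248220, 283231), Mul(Rational(-270, 283231), Pow(7, Rational(1, 2))))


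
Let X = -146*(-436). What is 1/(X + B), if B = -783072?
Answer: -1/719416 ≈ -1.3900e-6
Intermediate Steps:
X = 63656
1/(X + B) = 1/(63656 - 783072) = 1/(-719416) = -1/719416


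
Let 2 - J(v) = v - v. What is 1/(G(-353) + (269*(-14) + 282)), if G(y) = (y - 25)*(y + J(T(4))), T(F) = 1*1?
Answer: 1/129194 ≈ 7.7403e-6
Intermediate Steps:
T(F) = 1
J(v) = 2 (J(v) = 2 - (v - v) = 2 - 1*0 = 2 + 0 = 2)
G(y) = (-25 + y)*(2 + y) (G(y) = (y - 25)*(y + 2) = (-25 + y)*(2 + y))
1/(G(-353) + (269*(-14) + 282)) = 1/((-50 + (-353)² - 23*(-353)) + (269*(-14) + 282)) = 1/((-50 + 124609 + 8119) + (-3766 + 282)) = 1/(132678 - 3484) = 1/129194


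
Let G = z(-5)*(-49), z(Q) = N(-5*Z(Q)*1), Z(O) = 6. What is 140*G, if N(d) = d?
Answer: 205800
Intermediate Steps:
z(Q) = -30 (z(Q) = -5*6*1 = -30*1 = -30)
G = 1470 (G = -30*(-49) = 1470)
140*G = 140*1470 = 205800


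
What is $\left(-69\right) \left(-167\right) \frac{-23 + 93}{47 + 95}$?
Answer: $\frac{403305}{71} \approx 5680.4$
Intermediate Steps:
$\left(-69\right) \left(-167\right) \frac{-23 + 93}{47 + 95} = 11523 \cdot \frac{70}{142} = 11523 \cdot 70 \cdot \frac{1}{142} = 11523 \cdot \frac{35}{71} = \frac{403305}{71}$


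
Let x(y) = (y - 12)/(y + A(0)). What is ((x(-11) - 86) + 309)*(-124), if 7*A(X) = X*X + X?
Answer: -307024/11 ≈ -27911.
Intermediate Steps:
A(X) = X/7 + X**2/7 (A(X) = (X*X + X)/7 = (X**2 + X)/7 = (X + X**2)/7 = X/7 + X**2/7)
x(y) = (-12 + y)/y (x(y) = (y - 12)/(y + (1/7)*0*(1 + 0)) = (-12 + y)/(y + (1/7)*0*1) = (-12 + y)/(y + 0) = (-12 + y)/y)
((x(-11) - 86) + 309)*(-124) = (((-12 - 11)/(-11) - 86) + 309)*(-124) = ((-1/11*(-23) - 86) + 309)*(-124) = ((23/11 - 86) + 309)*(-124) = (-923/11 + 309)*(-124) = (2476/11)*(-124) = -307024/11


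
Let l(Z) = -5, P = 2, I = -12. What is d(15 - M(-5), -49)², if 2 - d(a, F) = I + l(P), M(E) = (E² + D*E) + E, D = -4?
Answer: 361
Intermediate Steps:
M(E) = E² - 3*E (M(E) = (E² - 4*E) + E = E² - 3*E)
d(a, F) = 19 (d(a, F) = 2 - (-12 - 5) = 2 - 1*(-17) = 2 + 17 = 19)
d(15 - M(-5), -49)² = 19² = 361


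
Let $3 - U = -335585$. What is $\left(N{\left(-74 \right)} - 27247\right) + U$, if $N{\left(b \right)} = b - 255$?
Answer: $308012$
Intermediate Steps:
$N{\left(b \right)} = -255 + b$
$U = 335588$ ($U = 3 - -335585 = 3 + 335585 = 335588$)
$\left(N{\left(-74 \right)} - 27247\right) + U = \left(\left(-255 - 74\right) - 27247\right) + 335588 = \left(-329 - 27247\right) + 335588 = -27576 + 335588 = 308012$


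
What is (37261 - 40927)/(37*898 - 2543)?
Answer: -3666/30683 ≈ -0.11948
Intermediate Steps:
(37261 - 40927)/(37*898 - 2543) = -3666/(33226 - 2543) = -3666/30683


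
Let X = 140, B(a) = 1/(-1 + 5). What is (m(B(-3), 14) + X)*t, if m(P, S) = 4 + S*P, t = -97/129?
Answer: -28615/258 ≈ -110.91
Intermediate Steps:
B(a) = 1/4
t = -97/129 (t = -97*1/129 = -97/129 ≈ -0.75194)
m(P, S) = 4 + P*S
(m(B(-3), 14) + X)*t = ((4 + (1/4)*14) + 140)*(-97/129) = ((4 + 7/2) + 140)*(-97/129) = (15/2 + 140)*(-97/129) = (295/2)*(-97/129) = -28615/258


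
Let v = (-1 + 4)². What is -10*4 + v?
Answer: -31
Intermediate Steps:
v = 9 (v = 3² = 9)
-10*4 + v = -10*4 + 9 = -40 + 9 = -31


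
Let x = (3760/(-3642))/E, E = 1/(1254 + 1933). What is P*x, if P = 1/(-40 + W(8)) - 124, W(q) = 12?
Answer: 5202171970/12747 ≈ 4.0811e+5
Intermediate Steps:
E = 1/3187 ≈ 0.00031377
P = -3473/28 (P = 1/(-40 + 12) - 124 = 1/(-28) - 124 = -1/28 - 124 = -3473/28 ≈ -124.04)
x = -5991560/1821 (x = (3760/(-3642))/(1/3187) = (3760*(-1/3642))*3187 = -1880/1821*3187 = -5991560/1821 ≈ -3290.3)
P*x = -3473/28*(-5991560/1821) = 5202171970/12747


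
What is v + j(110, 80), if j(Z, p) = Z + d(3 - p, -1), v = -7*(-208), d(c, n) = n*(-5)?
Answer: 1571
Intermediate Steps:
d(c, n) = -5*n
v = 1456
j(Z, p) = 5 + Z (j(Z, p) = Z - 5*(-1) = Z + 5 = 5 + Z)
v + j(110, 80) = 1456 + (5 + 110) = 1456 + 115 = 1571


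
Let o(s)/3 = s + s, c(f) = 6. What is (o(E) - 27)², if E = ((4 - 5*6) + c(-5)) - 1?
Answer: 23409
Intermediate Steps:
E = -21 (E = ((4 - 5*6) + 6) - 1 = ((4 - 30) + 6) - 1 = (-26 + 6) - 1 = -20 - 1 = -21)
o(s) = 6*s (o(s) = 3*(s + s) = 3*(2*s) = 6*s)
(o(E) - 27)² = (6*(-21) - 27)² = (-126 - 27)² = (-153)² = 23409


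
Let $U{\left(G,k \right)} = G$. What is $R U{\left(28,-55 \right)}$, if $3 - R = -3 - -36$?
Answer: $-840$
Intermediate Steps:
$R = -30$ ($R = 3 - \left(-3 - -36\right) = 3 - \left(-3 + 36\right) = 3 - 33 = -30$)
$R U{\left(28,-55 \right)} = \left(-30\right) 28 = -840$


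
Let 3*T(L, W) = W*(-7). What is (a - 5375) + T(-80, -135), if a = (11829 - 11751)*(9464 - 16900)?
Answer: -585068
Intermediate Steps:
T(L, W) = -7*W/3 (T(L, W) = (W*(-7))/3 = (-7*W)/3 = -7*W/3)
a = -580008 (a = 78*(-7436) = -580008)
(a - 5375) + T(-80, -135) = (-580008 - 5375) - 7/3*(-135) = -585383 + 315 = -585068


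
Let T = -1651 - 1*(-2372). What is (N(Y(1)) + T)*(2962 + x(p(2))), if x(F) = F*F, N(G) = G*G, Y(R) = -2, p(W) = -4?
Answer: 2159050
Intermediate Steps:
T = 721 (T = -1651 + 2372 = 721)
N(G) = G**2
x(F) = F**2
(N(Y(1)) + T)*(2962 + x(p(2))) = ((-2)**2 + 721)*(2962 + (-4)**2) = (4 + 721)*(2962 + 16) = 725*2978 = 2159050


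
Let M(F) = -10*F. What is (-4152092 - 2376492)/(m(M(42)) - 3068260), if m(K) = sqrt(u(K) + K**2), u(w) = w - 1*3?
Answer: 20031393143840/9414219251623 + 19585752*sqrt(19553)/9414219251623 ≈ 2.1281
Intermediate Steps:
u(w) = -3 + w (u(w) = w - 3 = -3 + w)
m(K) = sqrt(-3 + K + K**2) (m(K) = sqrt((-3 + K) + K**2) = sqrt(-3 + K + K**2))
(-4152092 - 2376492)/(m(M(42)) - 3068260) = (-4152092 - 2376492)/(sqrt(-3 - 10*42 + (-10*42)**2) - 3068260) = -6528584/(sqrt(-3 - 420 + (-420)**2) - 3068260) = -6528584/(sqrt(-3 - 420 + 176400) - 3068260) = -6528584/(sqrt(175977) - 3068260) = -6528584/(3*sqrt(19553) - 3068260) = -6528584/(-3068260 + 3*sqrt(19553))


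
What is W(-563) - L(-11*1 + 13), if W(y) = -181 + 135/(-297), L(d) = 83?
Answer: -2909/11 ≈ -264.45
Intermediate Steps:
W(y) = -1996/11 (W(y) = -181 + 135*(-1/297) = -181 - 5/11 = -1996/11)
W(-563) - L(-11*1 + 13) = -1996/11 - 1*83 = -1996/11 - 83 = -2909/11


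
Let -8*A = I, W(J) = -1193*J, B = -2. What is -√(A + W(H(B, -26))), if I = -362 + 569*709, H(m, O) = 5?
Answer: -I*√901558/4 ≈ -237.38*I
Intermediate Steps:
I = 403059 (I = -362 + 403421 = 403059)
A = -403059/8 (A = -⅛*403059 = -403059/8 ≈ -50382.)
-√(A + W(H(B, -26))) = -√(-403059/8 - 1193*5) = -√(-403059/8 - 5965) = -√(-450779/8) = -I*√901558/4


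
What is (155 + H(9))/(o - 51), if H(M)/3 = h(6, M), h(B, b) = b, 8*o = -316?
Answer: -364/181 ≈ -2.0111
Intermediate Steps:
o = -79/2 (o = (⅛)*(-316) = -79/2 ≈ -39.500)
H(M) = 3*M
(155 + H(9))/(o - 51) = (155 + 3*9)/(-79/2 - 51) = (155 + 27)/(-181/2) = 182*(-2/181) = -364/181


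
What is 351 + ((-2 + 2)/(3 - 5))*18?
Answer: 351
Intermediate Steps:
351 + ((-2 + 2)/(3 - 5))*18 = 351 + (0/(-2))*18 = 351 + (0*(-½))*18 = 351 + 0*18 = 351 + 0 = 351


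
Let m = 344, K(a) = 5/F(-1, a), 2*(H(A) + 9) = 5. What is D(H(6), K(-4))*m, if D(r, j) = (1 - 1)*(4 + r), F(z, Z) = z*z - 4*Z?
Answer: 0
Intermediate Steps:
H(A) = -13/2 (H(A) = -9 + (½)*5 = -9 + 5/2 = -13/2)
F(z, Z) = z² - 4*Z
K(a) = 5/(1 - 4*a) (K(a) = 5/((-1)² - 4*a) = 5/(1 - 4*a))
D(r, j) = 0 (D(r, j) = 0*(4 + r) = 0)
D(H(6), K(-4))*m = 0*344 = 0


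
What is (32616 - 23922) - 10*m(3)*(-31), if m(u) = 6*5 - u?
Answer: 17064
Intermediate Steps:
m(u) = 30 - u
(32616 - 23922) - 10*m(3)*(-31) = (32616 - 23922) - 10*(30 - 1*3)*(-31) = 8694 - 10*(30 - 3)*(-31) = 8694 - 10*27*(-31) = 8694 - 270*(-31) = 8694 + 8370 = 17064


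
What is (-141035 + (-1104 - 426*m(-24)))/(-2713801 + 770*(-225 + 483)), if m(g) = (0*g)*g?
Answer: 142139/2515141 ≈ 0.056513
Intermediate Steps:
m(g) = 0 (m(g) = 0*g = 0)
(-141035 + (-1104 - 426*m(-24)))/(-2713801 + 770*(-225 + 483)) = (-141035 + (-1104 - 426*0))/(-2713801 + 770*(-225 + 483)) = (-141035 + (-1104 + 0))/(-2713801 + 770*258) = (-141035 - 1104)/(-2713801 + 198660) = -142139/(-2515141) = -142139*(-1/2515141) = 142139/2515141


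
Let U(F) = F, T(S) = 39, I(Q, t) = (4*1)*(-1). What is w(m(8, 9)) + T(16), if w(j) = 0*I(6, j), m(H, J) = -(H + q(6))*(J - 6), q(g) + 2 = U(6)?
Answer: 39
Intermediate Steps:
I(Q, t) = -4 (I(Q, t) = 4*(-1) = -4)
q(g) = 4 (q(g) = -2 + 6 = 4)
m(H, J) = -(-6 + J)*(4 + H) (m(H, J) = -(H + 4)*(J - 6) = -(4 + H)*(-6 + J) = -(-6 + J)*(4 + H))
w(j) = 0 (w(j) = 0*(-4) = 0)
w(m(8, 9)) + T(16) = 0 + 39 = 39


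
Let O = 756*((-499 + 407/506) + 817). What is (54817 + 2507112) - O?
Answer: 53380997/23 ≈ 2.3209e+6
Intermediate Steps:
O = 5543370/23 (O = 756*((-499 + 407*(1/506)) + 817) = 756*((-499 + 37/46) + 817) = 756*(-22917/46 + 817) = 756*(14665/46) = 5543370/23 ≈ 2.4102e+5)
(54817 + 2507112) - O = (54817 + 2507112) - 1*5543370/23 = 2561929 - 5543370/23 = 53380997/23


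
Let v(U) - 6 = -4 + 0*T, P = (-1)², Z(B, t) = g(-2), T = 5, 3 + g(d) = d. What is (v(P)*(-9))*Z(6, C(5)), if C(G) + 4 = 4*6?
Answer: 90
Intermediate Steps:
g(d) = -3 + d
C(G) = 20 (C(G) = -4 + 4*6 = -4 + 24 = 20)
Z(B, t) = -5 (Z(B, t) = -3 - 2 = -5)
P = 1
v(U) = 2 (v(U) = 6 + (-4 + 0*5) = 6 + (-4 + 0) = 6 - 4 = 2)
(v(P)*(-9))*Z(6, C(5)) = (2*(-9))*(-5) = -18*(-5) = 90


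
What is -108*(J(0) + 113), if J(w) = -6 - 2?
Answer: -11340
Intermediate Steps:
J(w) = -8
-108*(J(0) + 113) = -108*(-8 + 113) = -108*105 = -11340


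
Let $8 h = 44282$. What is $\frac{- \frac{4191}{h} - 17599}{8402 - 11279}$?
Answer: $\frac{389676223}{63699657} \approx 6.1174$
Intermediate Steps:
$h = \frac{22141}{4}$ ($h = \frac{1}{8} \cdot 44282 = \frac{22141}{4} \approx 5535.3$)
$\frac{- \frac{4191}{h} - 17599}{8402 - 11279} = \frac{- \frac{4191}{\frac{22141}{4}} - 17599}{8402 - 11279} = \frac{\left(-4191\right) \frac{4}{22141} - 17599}{-2877} = \left(- \frac{16764}{22141} - 17599\right) \left(- \frac{1}{2877}\right) = \left(- \frac{389676223}{22141}\right) \left(- \frac{1}{2877}\right) = \frac{389676223}{63699657}$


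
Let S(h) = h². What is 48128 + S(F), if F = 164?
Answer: 75024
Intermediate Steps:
48128 + S(F) = 48128 + 164² = 48128 + 26896 = 75024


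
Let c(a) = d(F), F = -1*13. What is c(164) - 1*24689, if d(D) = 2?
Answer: -24687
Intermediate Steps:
F = -13
c(a) = 2
c(164) - 1*24689 = 2 - 1*24689 = 2 - 24689 = -24687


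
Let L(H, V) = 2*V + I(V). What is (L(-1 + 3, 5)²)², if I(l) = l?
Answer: 50625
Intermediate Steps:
L(H, V) = 3*V (L(H, V) = 2*V + V = 3*V)
(L(-1 + 3, 5)²)² = ((3*5)²)² = (15²)² = 225² = 50625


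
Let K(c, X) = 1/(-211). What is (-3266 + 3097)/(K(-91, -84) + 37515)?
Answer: -35659/7915664 ≈ -0.0045049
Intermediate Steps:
K(c, X) = -1/211
(-3266 + 3097)/(K(-91, -84) + 37515) = (-3266 + 3097)/(-1/211 + 37515) = -169/7915664/211 = -169*211/7915664 = -35659/7915664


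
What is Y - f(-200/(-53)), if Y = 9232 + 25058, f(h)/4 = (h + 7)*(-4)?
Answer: 1826506/53 ≈ 34462.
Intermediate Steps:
f(h) = -112 - 16*h (f(h) = 4*((h + 7)*(-4)) = 4*((7 + h)*(-4)) = 4*(-28 - 4*h) = -112 - 16*h)
Y = 34290
Y - f(-200/(-53)) = 34290 - (-112 - (-3200)/(-53)) = 34290 - (-112 - (-3200)*(-1)/53) = 34290 - (-112 - 16*200/53) = 34290 - (-112 - 3200/53) = 34290 - 1*(-9136/53) = 34290 + 9136/53 = 1826506/53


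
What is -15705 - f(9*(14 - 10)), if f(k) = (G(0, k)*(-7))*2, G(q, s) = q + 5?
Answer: -15635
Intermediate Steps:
G(q, s) = 5 + q
f(k) = -70 (f(k) = ((5 + 0)*(-7))*2 = (5*(-7))*2 = -35*2 = -70)
-15705 - f(9*(14 - 10)) = -15705 - 1*(-70) = -15705 + 70 = -15635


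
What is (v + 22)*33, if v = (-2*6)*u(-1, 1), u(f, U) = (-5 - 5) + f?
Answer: 5082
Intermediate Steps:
u(f, U) = -10 + f
v = 132 (v = (-2*6)*(-10 - 1) = -12*(-11) = 132)
(v + 22)*33 = (132 + 22)*33 = 154*33 = 5082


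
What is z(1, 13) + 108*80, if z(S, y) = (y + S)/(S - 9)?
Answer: 34553/4 ≈ 8638.3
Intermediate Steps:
z(S, y) = (S + y)/(-9 + S)
z(1, 13) + 108*80 = (1 + 13)/(-9 + 1) + 108*80 = 14/(-8) + 8640 = -⅛*14 + 8640 = -7/4 + 8640 = 34553/4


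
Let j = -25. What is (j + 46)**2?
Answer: 441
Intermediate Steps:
(j + 46)**2 = (-25 + 46)**2 = 21**2 = 441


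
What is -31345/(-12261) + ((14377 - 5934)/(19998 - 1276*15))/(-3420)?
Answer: 30624664859/11992729320 ≈ 2.5536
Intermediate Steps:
-31345/(-12261) + ((14377 - 5934)/(19998 - 1276*15))/(-3420) = -31345*(-1/12261) + (8443/(19998 - 19140))*(-1/3420) = 31345/12261 + (8443/858)*(-1/3420) = 31345/12261 - 8443/2934360 = 30624664859/11992729320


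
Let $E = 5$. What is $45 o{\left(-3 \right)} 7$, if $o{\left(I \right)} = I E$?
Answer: $-4725$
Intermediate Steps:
$o{\left(I \right)} = 5 I$ ($o{\left(I \right)} = I 5 = 5 I$)
$45 o{\left(-3 \right)} 7 = 45 \cdot 5 \left(-3\right) 7 = 45 \left(-15\right) 7 = \left(-675\right) 7 = -4725$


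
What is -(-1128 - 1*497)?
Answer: 1625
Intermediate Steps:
-(-1128 - 1*497) = -(-1128 - 497) = -1*(-1625) = 1625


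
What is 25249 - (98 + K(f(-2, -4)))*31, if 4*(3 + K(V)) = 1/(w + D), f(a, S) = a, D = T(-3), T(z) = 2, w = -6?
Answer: 356895/16 ≈ 22306.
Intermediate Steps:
D = 2
K(V) = -49/16 (K(V) = -3 + 1/(4*(-6 + 2)) = -3 + (¼)/(-4) = -3 + (¼)*(-¼) = -3 - 1/16 = -49/16)
25249 - (98 + K(f(-2, -4)))*31 = 25249 - (98 - 49/16)*31 = 25249 - 1519*31/16 = 25249 - 1*47089/16 = 25249 - 47089/16 = 356895/16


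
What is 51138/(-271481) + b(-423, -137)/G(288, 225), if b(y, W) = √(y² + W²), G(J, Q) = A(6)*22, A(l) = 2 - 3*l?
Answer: -51138/271481 - √197698/352 ≈ -1.4515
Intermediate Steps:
G(J, Q) = -352 (G(J, Q) = (2 - 3*6)*22 = (2 - 18)*22 = -16*22 = -352)
b(y, W) = √(W² + y²)
51138/(-271481) + b(-423, -137)/G(288, 225) = 51138/(-271481) + √((-137)² + (-423)²)/(-352) = 51138*(-1/271481) + √(18769 + 178929)*(-1/352) = -51138/271481 + √197698*(-1/352) = -51138/271481 - √197698/352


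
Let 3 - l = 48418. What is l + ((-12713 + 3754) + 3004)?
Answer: -54370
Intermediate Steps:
l = -48415 (l = 3 - 1*48418 = 3 - 48418 = -48415)
l + ((-12713 + 3754) + 3004) = -48415 + ((-12713 + 3754) + 3004) = -48415 + (-8959 + 3004) = -48415 - 5955 = -54370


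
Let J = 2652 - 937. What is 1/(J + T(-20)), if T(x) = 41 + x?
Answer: 1/1736 ≈ 0.00057604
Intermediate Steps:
J = 1715
1/(J + T(-20)) = 1/(1715 + (41 - 20)) = 1/(1715 + 21) = 1/1736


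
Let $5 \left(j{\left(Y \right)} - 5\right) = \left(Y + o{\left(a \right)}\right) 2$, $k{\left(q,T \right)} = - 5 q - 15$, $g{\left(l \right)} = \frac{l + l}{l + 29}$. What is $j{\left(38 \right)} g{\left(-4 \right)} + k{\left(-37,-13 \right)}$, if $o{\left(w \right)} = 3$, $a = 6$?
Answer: $\frac{20394}{125} \approx 163.15$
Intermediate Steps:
$g{\left(l \right)} = \frac{2 l}{29 + l}$
$k{\left(q,T \right)} = -15 - 5 q$
$j{\left(Y \right)} = \frac{31}{5} + \frac{2 Y}{5}$ ($j{\left(Y \right)} = 5 + \frac{\left(Y + 3\right) 2}{5} = 5 + \frac{\left(3 + Y\right) 2}{5} = 5 + \frac{6 + 2 Y}{5} = 5 + \left(\frac{6}{5} + \frac{2 Y}{5}\right) = \frac{31}{5} + \frac{2 Y}{5}$)
$j{\left(38 \right)} g{\left(-4 \right)} + k{\left(-37,-13 \right)} = \left(\frac{31}{5} + \frac{2}{5} \cdot 38\right) 2 \left(-4\right) \frac{1}{29 - 4} - -170 = \left(\frac{31}{5} + \frac{76}{5}\right) 2 \left(-4\right) \frac{1}{25} + \left(-15 + 185\right) = \frac{107 \cdot 2 \left(-4\right) \frac{1}{25}}{5} + 170 = \frac{107}{5} \left(- \frac{8}{25}\right) + 170 = - \frac{856}{125} + 170 = \frac{20394}{125}$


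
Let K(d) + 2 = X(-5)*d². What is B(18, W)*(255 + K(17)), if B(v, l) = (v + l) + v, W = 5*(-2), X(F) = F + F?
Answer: -68562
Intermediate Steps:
X(F) = 2*F
W = -10
K(d) = -2 - 10*d² (K(d) = -2 + (2*(-5))*d² = -2 - 10*d²)
B(v, l) = l + 2*v (B(v, l) = (l + v) + v = l + 2*v)
B(18, W)*(255 + K(17)) = (-10 + 2*18)*(255 + (-2 - 10*17²)) = (-10 + 36)*(255 + (-2 - 10*289)) = 26*(255 + (-2 - 2890)) = 26*(255 - 2892) = 26*(-2637) = -68562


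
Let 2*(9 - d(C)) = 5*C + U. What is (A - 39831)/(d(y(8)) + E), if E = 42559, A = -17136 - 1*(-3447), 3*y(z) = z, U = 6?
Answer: -32112/25535 ≈ -1.2576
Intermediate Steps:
y(z) = z/3
d(C) = 6 - 5*C/2 (d(C) = 9 - (5*C + 6)/2 = 9 - (6 + 5*C)/2 = 9 + (-3 - 5*C/2) = 6 - 5*C/2)
A = -13689 (A = -17136 + 3447 = -13689)
(A - 39831)/(d(y(8)) + E) = (-13689 - 39831)/((6 - 5*8/6) + 42559) = -53520/((6 - 5/2*8/3) + 42559) = -53520/((6 - 20/3) + 42559) = -53520/(-⅔ + 42559) = -53520/127675/3 = -53520*3/127675 = -32112/25535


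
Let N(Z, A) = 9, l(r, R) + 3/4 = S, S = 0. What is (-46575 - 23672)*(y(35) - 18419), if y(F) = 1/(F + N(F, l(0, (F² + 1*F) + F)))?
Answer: 56930627445/44 ≈ 1.2939e+9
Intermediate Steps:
l(r, R) = -¾ (l(r, R) = -¾ + 0 = -¾)
y(F) = 1/(9 + F) (y(F) = 1/(F + 9) = 1/(9 + F))
(-46575 - 23672)*(y(35) - 18419) = (-46575 - 23672)*(1/(9 + 35) - 18419) = -70247*(1/44 - 18419) = -70247*(-810435/44) = 56930627445/44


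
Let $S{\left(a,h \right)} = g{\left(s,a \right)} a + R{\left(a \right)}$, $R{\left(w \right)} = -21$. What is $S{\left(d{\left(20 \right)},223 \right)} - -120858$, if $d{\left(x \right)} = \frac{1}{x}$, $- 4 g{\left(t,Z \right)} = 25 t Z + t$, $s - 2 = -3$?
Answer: $\frac{38667849}{320} \approx 1.2084 \cdot 10^{5}$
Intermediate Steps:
$s = -1$ ($s = 2 - 3 = -1$)
$g{\left(t,Z \right)} = - \frac{t}{4} - \frac{25 Z t}{4}$ ($g{\left(t,Z \right)} = - \frac{25 t Z + t}{4} = - \frac{25 Z t + t}{4} = - \frac{t + 25 Z t}{4} = - \frac{t}{4} - \frac{25 Z t}{4}$)
$S{\left(a,h \right)} = -21 + a \left(\frac{1}{4} + \frac{25 a}{4}\right)$ ($S{\left(a,h \right)} = \left(- \frac{1}{4}\right) \left(-1\right) \left(1 + 25 a\right) a - 21 = \left(\frac{1}{4} + \frac{25 a}{4}\right) a - 21 = a \left(\frac{1}{4} + \frac{25 a}{4}\right) - 21 = -21 + a \left(\frac{1}{4} + \frac{25 a}{4}\right)$)
$S{\left(d{\left(20 \right)},223 \right)} - -120858 = \left(-21 + \frac{1 + \frac{25}{20}}{4 \cdot 20}\right) - -120858 = \left(-21 + \frac{1}{4} \cdot \frac{1}{20} \left(1 + 25 \cdot \frac{1}{20}\right)\right) + 120858 = \left(-21 + \frac{1}{4} \cdot \frac{1}{20} \left(1 + \frac{5}{4}\right)\right) + 120858 = \left(-21 + \frac{1}{4} \cdot \frac{1}{20} \cdot \frac{9}{4}\right) + 120858 = \left(-21 + \frac{9}{320}\right) + 120858 = - \frac{6711}{320} + 120858 = \frac{38667849}{320}$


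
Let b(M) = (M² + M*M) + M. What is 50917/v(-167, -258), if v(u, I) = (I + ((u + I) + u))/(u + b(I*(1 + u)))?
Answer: -186789922299193/850 ≈ -2.1975e+11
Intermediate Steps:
b(M) = M + 2*M² (b(M) = (M² + M²) + M = 2*M² + M = M + 2*M²)
v(u, I) = (2*I + 2*u)/(u + I*(1 + u)*(1 + 2*I*(1 + u))) (v(u, I) = (I + ((u + I) + u))/(u + (I*(1 + u))*(1 + 2*(I*(1 + u)))) = (I + ((I + u) + u))/(u + (I*(1 + u))*(1 + 2*I*(1 + u))) = (I + (I + 2*u))/(u + I*(1 + u)*(1 + 2*I*(1 + u))) = (2*I + 2*u)/(u + I*(1 + u)*(1 + 2*I*(1 + u))))
50917/v(-167, -258) = 50917/((2*(-258 - 167)/(-167 - 258*(1 - 167)*(1 + 2*(-258)*(1 - 167))))) = 50917/((2*(-425)/(-167 - 258*(-166)*(1 + 2*(-258)*(-166))))) = 50917/((2*(-425)/(-167 - 258*(-166)*(1 + 85656)))) = 50917/((2*(-425)/(-167 - 258*(-166)*85657))) = 50917/((2*(-425)/(-167 + 3668517996))) = 50917/((2*(-425)/3668517829)) = 50917/((2*(1/3668517829)*(-425))) = 50917/(-850/3668517829) = 50917*(-3668517829/850) = -186789922299193/850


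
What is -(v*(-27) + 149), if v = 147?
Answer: 3820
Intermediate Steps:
-(v*(-27) + 149) = -(147*(-27) + 149) = -(-3969 + 149) = -1*(-3820) = 3820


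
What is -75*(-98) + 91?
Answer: 7441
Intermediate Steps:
-75*(-98) + 91 = 7350 + 91 = 7441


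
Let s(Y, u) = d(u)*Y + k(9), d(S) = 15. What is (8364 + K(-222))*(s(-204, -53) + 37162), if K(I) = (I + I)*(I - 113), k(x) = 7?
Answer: 5358660336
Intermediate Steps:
K(I) = 2*I*(-113 + I) (K(I) = (2*I)*(-113 + I) = 2*I*(-113 + I))
s(Y, u) = 7 + 15*Y (s(Y, u) = 15*Y + 7 = 7 + 15*Y)
(8364 + K(-222))*(s(-204, -53) + 37162) = (8364 + 2*(-222)*(-113 - 222))*((7 + 15*(-204)) + 37162) = (8364 + 2*(-222)*(-335))*((7 - 3060) + 37162) = (8364 + 148740)*(-3053 + 37162) = 157104*34109 = 5358660336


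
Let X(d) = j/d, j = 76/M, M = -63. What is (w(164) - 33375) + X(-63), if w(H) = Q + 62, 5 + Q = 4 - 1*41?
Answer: -132385919/3969 ≈ -33355.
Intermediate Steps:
j = -76/63 (j = 76/(-63) = 76*(-1/63) = -76/63 ≈ -1.2063)
Q = -42 (Q = -5 + (4 - 1*41) = -5 + (4 - 41) = -5 - 37 = -42)
w(H) = 20 (w(H) = -42 + 62 = 20)
X(d) = -76/(63*d)
(w(164) - 33375) + X(-63) = (20 - 33375) - 76/63/(-63) = -33355 - 76/63*(-1/63) = -33355 + 76/3969 = -132385919/3969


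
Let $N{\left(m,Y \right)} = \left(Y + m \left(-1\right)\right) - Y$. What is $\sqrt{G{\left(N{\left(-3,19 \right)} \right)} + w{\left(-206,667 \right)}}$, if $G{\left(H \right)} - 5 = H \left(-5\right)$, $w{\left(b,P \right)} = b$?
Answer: $6 i \sqrt{6} \approx 14.697 i$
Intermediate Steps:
$N{\left(m,Y \right)} = - m$ ($N{\left(m,Y \right)} = \left(Y - m\right) - Y = - m$)
$G{\left(H \right)} = 5 - 5 H$ ($G{\left(H \right)} = 5 + H \left(-5\right) = 5 - 5 H$)
$\sqrt{G{\left(N{\left(-3,19 \right)} \right)} + w{\left(-206,667 \right)}} = \sqrt{\left(5 - 5 \left(\left(-1\right) \left(-3\right)\right)\right) - 206} = \sqrt{\left(5 - 15\right) - 206} = \sqrt{-10 - 206} = \sqrt{-216} = 6 i \sqrt{6}$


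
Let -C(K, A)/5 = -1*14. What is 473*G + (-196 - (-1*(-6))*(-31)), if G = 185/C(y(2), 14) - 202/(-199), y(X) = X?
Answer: 4792483/2786 ≈ 1720.2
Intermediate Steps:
C(K, A) = 70 (C(K, A) = -(-5)*14 = -5*(-14) = 70)
G = 10191/2786 (G = 185/70 - 202/(-199) = 185*(1/70) - 202*(-1/199) = 37/14 + 202/199 = 10191/2786 ≈ 3.6579)
473*G + (-196 - (-1*(-6))*(-31)) = 473*(10191/2786) + (-196 - (-1*(-6))*(-31)) = 4820343/2786 + (-196 - 6*(-31)) = 4820343/2786 + (-196 - 1*(-186)) = 4820343/2786 + (-196 + 186) = 4820343/2786 - 10 = 4792483/2786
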